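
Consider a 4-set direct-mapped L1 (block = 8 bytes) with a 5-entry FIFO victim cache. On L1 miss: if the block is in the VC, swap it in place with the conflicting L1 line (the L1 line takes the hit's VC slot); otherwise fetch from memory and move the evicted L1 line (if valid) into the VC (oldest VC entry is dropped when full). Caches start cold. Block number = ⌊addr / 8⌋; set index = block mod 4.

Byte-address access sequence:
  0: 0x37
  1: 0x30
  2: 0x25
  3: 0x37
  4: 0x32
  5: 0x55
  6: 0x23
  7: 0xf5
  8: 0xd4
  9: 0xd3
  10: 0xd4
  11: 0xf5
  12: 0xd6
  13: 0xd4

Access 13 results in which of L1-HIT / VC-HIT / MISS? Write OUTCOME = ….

OUTCOME = L1-HIT

#0 0x37→b6/s2 MISS; vc=[]
#1 0x30→b6/s2 L1-HIT; vc=[]
#2 0x25→b4/s0 MISS; vc=[]
#3 0x37→b6/s2 L1-HIT; vc=[]
#4 0x32→b6/s2 L1-HIT; vc=[]
#5 0x55→b10/s2 MISS; vc=[6]
#6 0x23→b4/s0 L1-HIT; vc=[6]
#7 0xf5→b30/s2 MISS; vc=[6,10]
#8 0xd4→b26/s2 MISS; vc=[6,10,30]
#9 0xd3→b26/s2 L1-HIT; vc=[6,10,30]
#10 0xd4→b26/s2 L1-HIT; vc=[6,10,30]
#11 0xf5→b30/s2 VC-HIT; vc=[6,10,26]
#12 0xd6→b26/s2 VC-HIT; vc=[6,10,30]
#13 0xd4→b26/s2 L1-HIT; vc=[6,10,30]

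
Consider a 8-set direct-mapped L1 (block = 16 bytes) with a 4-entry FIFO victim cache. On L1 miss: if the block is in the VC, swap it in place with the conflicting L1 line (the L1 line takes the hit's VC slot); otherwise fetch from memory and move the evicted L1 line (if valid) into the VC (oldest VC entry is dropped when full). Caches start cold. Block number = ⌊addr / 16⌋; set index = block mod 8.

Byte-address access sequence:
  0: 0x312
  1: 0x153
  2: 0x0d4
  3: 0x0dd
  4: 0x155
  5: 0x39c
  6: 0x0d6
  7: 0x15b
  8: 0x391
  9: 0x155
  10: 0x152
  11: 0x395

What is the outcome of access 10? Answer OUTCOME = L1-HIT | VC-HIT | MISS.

#0 0x312→b49/s1 MISS; vc=[]
#1 0x153→b21/s5 MISS; vc=[]
#2 0xd4→b13/s5 MISS; vc=[21]
#3 0xdd→b13/s5 L1-HIT; vc=[21]
#4 0x155→b21/s5 VC-HIT; vc=[13]
#5 0x39c→b57/s1 MISS; vc=[13,49]
#6 0xd6→b13/s5 VC-HIT; vc=[21,49]
#7 0x15b→b21/s5 VC-HIT; vc=[13,49]
#8 0x391→b57/s1 L1-HIT; vc=[13,49]
#9 0x155→b21/s5 L1-HIT; vc=[13,49]
#10 0x152→b21/s5 L1-HIT; vc=[13,49]
#11 0x395→b57/s1 L1-HIT; vc=[13,49]

OUTCOME = L1-HIT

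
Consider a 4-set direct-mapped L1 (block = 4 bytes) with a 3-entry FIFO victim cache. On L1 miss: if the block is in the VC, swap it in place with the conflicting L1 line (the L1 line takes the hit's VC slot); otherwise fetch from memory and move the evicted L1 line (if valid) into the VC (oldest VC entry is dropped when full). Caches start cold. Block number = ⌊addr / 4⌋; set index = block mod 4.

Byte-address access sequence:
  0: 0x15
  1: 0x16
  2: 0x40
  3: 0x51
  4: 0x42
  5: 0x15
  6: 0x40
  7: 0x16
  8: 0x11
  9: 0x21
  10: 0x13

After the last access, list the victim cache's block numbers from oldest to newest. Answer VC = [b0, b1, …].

0: 0x15 (blk 5, set 1) → MISS  vc=[]
1: 0x16 (blk 5, set 1) → L1-HIT  vc=[]
2: 0x40 (blk 16, set 0) → MISS  vc=[]
3: 0x51 (blk 20, set 0) → MISS  vc=[16]
4: 0x42 (blk 16, set 0) → VC-HIT  vc=[20]
5: 0x15 (blk 5, set 1) → L1-HIT  vc=[20]
6: 0x40 (blk 16, set 0) → L1-HIT  vc=[20]
7: 0x16 (blk 5, set 1) → L1-HIT  vc=[20]
8: 0x11 (blk 4, set 0) → MISS  vc=[20, 16]
9: 0x21 (blk 8, set 0) → MISS  vc=[20, 16, 4]
10: 0x13 (blk 4, set 0) → VC-HIT  vc=[20, 16, 8]

VC = [20, 16, 8]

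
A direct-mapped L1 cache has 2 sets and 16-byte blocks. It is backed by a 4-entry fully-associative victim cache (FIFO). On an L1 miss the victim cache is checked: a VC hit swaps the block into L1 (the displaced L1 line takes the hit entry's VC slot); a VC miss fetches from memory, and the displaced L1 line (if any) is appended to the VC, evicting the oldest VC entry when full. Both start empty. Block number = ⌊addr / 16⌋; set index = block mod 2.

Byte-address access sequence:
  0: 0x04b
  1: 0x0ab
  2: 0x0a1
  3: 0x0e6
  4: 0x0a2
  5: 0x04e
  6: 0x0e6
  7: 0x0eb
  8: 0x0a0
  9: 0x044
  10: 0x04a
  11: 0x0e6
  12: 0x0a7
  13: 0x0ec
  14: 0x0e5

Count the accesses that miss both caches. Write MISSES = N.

#0 0x4b→b4/s0 MISS; vc=[]
#1 0xab→b10/s0 MISS; vc=[4]
#2 0xa1→b10/s0 L1-HIT; vc=[4]
#3 0xe6→b14/s0 MISS; vc=[4,10]
#4 0xa2→b10/s0 VC-HIT; vc=[4,14]
#5 0x4e→b4/s0 VC-HIT; vc=[10,14]
#6 0xe6→b14/s0 VC-HIT; vc=[10,4]
#7 0xeb→b14/s0 L1-HIT; vc=[10,4]
#8 0xa0→b10/s0 VC-HIT; vc=[14,4]
#9 0x44→b4/s0 VC-HIT; vc=[14,10]
#10 0x4a→b4/s0 L1-HIT; vc=[14,10]
#11 0xe6→b14/s0 VC-HIT; vc=[4,10]
#12 0xa7→b10/s0 VC-HIT; vc=[4,14]
#13 0xec→b14/s0 VC-HIT; vc=[4,10]
#14 0xe5→b14/s0 L1-HIT; vc=[4,10]

MISSES = 3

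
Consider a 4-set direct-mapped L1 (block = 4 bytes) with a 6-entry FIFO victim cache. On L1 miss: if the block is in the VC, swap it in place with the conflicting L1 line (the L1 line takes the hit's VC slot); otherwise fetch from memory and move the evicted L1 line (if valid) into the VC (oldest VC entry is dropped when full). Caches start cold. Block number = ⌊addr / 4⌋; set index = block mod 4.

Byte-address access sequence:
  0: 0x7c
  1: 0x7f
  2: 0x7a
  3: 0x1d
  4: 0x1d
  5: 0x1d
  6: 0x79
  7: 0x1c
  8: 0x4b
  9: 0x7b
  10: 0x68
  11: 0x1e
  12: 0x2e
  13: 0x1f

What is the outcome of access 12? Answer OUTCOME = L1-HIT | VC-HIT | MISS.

OUTCOME = MISS

  [0] addr=0x7c blk=31 s=3: MISS | VC []
  [1] addr=0x7f blk=31 s=3: L1-HIT | VC []
  [2] addr=0x7a blk=30 s=2: MISS | VC []
  [3] addr=0x1d blk=7 s=3: MISS | VC [31]
  [4] addr=0x1d blk=7 s=3: L1-HIT | VC [31]
  [5] addr=0x1d blk=7 s=3: L1-HIT | VC [31]
  [6] addr=0x79 blk=30 s=2: L1-HIT | VC [31]
  [7] addr=0x1c blk=7 s=3: L1-HIT | VC [31]
  [8] addr=0x4b blk=18 s=2: MISS | VC [31, 30]
  [9] addr=0x7b blk=30 s=2: VC-HIT | VC [31, 18]
  [10] addr=0x68 blk=26 s=2: MISS | VC [31, 18, 30]
  [11] addr=0x1e blk=7 s=3: L1-HIT | VC [31, 18, 30]
  [12] addr=0x2e blk=11 s=3: MISS | VC [31, 18, 30, 7]
  [13] addr=0x1f blk=7 s=3: VC-HIT | VC [31, 18, 30, 11]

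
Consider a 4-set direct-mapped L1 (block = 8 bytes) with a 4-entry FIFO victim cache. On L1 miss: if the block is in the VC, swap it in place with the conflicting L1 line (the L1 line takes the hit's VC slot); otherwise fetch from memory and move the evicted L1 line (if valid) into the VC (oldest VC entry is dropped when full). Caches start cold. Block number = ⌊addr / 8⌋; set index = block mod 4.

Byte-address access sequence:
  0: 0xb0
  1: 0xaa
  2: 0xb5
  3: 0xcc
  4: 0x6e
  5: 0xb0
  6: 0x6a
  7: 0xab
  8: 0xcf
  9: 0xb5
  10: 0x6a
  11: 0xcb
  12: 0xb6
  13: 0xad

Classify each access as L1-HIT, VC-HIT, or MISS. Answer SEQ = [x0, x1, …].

#0 0xb0→b22/s2 MISS; vc=[]
#1 0xaa→b21/s1 MISS; vc=[]
#2 0xb5→b22/s2 L1-HIT; vc=[]
#3 0xcc→b25/s1 MISS; vc=[21]
#4 0x6e→b13/s1 MISS; vc=[21,25]
#5 0xb0→b22/s2 L1-HIT; vc=[21,25]
#6 0x6a→b13/s1 L1-HIT; vc=[21,25]
#7 0xab→b21/s1 VC-HIT; vc=[13,25]
#8 0xcf→b25/s1 VC-HIT; vc=[13,21]
#9 0xb5→b22/s2 L1-HIT; vc=[13,21]
#10 0x6a→b13/s1 VC-HIT; vc=[25,21]
#11 0xcb→b25/s1 VC-HIT; vc=[13,21]
#12 0xb6→b22/s2 L1-HIT; vc=[13,21]
#13 0xad→b21/s1 VC-HIT; vc=[13,25]

SEQ = [MISS, MISS, L1-HIT, MISS, MISS, L1-HIT, L1-HIT, VC-HIT, VC-HIT, L1-HIT, VC-HIT, VC-HIT, L1-HIT, VC-HIT]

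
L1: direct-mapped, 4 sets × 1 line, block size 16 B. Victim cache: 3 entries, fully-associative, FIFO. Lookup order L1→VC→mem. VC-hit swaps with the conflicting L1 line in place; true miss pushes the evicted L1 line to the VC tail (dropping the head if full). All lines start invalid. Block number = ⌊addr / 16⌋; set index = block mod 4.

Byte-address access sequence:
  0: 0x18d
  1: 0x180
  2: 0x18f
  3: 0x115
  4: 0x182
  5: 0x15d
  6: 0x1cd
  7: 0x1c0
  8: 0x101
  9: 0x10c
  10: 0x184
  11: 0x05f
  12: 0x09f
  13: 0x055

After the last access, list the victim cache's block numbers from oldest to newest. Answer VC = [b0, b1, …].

0: 0x18d (blk 24, set 0) → MISS  vc=[]
1: 0x180 (blk 24, set 0) → L1-HIT  vc=[]
2: 0x18f (blk 24, set 0) → L1-HIT  vc=[]
3: 0x115 (blk 17, set 1) → MISS  vc=[]
4: 0x182 (blk 24, set 0) → L1-HIT  vc=[]
5: 0x15d (blk 21, set 1) → MISS  vc=[17]
6: 0x1cd (blk 28, set 0) → MISS  vc=[17, 24]
7: 0x1c0 (blk 28, set 0) → L1-HIT  vc=[17, 24]
8: 0x101 (blk 16, set 0) → MISS  vc=[17, 24, 28]
9: 0x10c (blk 16, set 0) → L1-HIT  vc=[17, 24, 28]
10: 0x184 (blk 24, set 0) → VC-HIT  vc=[17, 16, 28]
11: 0x5f (blk 5, set 1) → MISS  vc=[16, 28, 21]
12: 0x9f (blk 9, set 1) → MISS  vc=[28, 21, 5]
13: 0x55 (blk 5, set 1) → VC-HIT  vc=[28, 21, 9]

VC = [28, 21, 9]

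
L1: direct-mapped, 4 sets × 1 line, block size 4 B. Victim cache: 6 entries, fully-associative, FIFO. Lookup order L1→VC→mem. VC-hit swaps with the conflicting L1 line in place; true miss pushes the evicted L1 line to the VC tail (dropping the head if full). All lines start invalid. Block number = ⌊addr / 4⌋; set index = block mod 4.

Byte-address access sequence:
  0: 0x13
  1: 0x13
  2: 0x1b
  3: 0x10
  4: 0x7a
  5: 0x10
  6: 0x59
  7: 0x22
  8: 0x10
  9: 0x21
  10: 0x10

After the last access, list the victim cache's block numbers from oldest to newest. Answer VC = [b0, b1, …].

#0 0x13→b4/s0 MISS; vc=[]
#1 0x13→b4/s0 L1-HIT; vc=[]
#2 0x1b→b6/s2 MISS; vc=[]
#3 0x10→b4/s0 L1-HIT; vc=[]
#4 0x7a→b30/s2 MISS; vc=[6]
#5 0x10→b4/s0 L1-HIT; vc=[6]
#6 0x59→b22/s2 MISS; vc=[6,30]
#7 0x22→b8/s0 MISS; vc=[6,30,4]
#8 0x10→b4/s0 VC-HIT; vc=[6,30,8]
#9 0x21→b8/s0 VC-HIT; vc=[6,30,4]
#10 0x10→b4/s0 VC-HIT; vc=[6,30,8]

VC = [6, 30, 8]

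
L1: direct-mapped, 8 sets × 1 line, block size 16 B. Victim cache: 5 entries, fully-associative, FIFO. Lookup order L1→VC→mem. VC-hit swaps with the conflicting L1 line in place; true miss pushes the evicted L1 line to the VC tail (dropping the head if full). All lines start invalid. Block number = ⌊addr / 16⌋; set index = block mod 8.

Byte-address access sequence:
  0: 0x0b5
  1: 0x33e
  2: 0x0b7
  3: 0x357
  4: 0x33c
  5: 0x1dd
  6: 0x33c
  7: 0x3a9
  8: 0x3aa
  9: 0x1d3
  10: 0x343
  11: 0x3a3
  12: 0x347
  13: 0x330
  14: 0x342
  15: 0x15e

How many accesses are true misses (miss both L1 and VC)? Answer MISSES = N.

MISSES = 7

#0 0xb5→b11/s3 MISS; vc=[]
#1 0x33e→b51/s3 MISS; vc=[11]
#2 0xb7→b11/s3 VC-HIT; vc=[51]
#3 0x357→b53/s5 MISS; vc=[51]
#4 0x33c→b51/s3 VC-HIT; vc=[11]
#5 0x1dd→b29/s5 MISS; vc=[11,53]
#6 0x33c→b51/s3 L1-HIT; vc=[11,53]
#7 0x3a9→b58/s2 MISS; vc=[11,53]
#8 0x3aa→b58/s2 L1-HIT; vc=[11,53]
#9 0x1d3→b29/s5 L1-HIT; vc=[11,53]
#10 0x343→b52/s4 MISS; vc=[11,53]
#11 0x3a3→b58/s2 L1-HIT; vc=[11,53]
#12 0x347→b52/s4 L1-HIT; vc=[11,53]
#13 0x330→b51/s3 L1-HIT; vc=[11,53]
#14 0x342→b52/s4 L1-HIT; vc=[11,53]
#15 0x15e→b21/s5 MISS; vc=[11,53,29]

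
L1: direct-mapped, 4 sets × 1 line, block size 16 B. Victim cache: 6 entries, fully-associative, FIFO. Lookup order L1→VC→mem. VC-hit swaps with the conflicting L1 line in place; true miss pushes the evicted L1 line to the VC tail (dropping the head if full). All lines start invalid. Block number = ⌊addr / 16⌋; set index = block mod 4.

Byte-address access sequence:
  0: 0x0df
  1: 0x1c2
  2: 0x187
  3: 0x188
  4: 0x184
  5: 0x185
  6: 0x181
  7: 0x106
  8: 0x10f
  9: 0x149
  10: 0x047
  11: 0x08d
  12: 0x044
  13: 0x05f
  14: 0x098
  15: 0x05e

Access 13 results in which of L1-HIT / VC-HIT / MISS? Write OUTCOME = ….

OUTCOME = MISS

0: 0xdf (blk 13, set 1) → MISS  vc=[]
1: 0x1c2 (blk 28, set 0) → MISS  vc=[]
2: 0x187 (blk 24, set 0) → MISS  vc=[28]
3: 0x188 (blk 24, set 0) → L1-HIT  vc=[28]
4: 0x184 (blk 24, set 0) → L1-HIT  vc=[28]
5: 0x185 (blk 24, set 0) → L1-HIT  vc=[28]
6: 0x181 (blk 24, set 0) → L1-HIT  vc=[28]
7: 0x106 (blk 16, set 0) → MISS  vc=[28, 24]
8: 0x10f (blk 16, set 0) → L1-HIT  vc=[28, 24]
9: 0x149 (blk 20, set 0) → MISS  vc=[28, 24, 16]
10: 0x47 (blk 4, set 0) → MISS  vc=[28, 24, 16, 20]
11: 0x8d (blk 8, set 0) → MISS  vc=[28, 24, 16, 20, 4]
12: 0x44 (blk 4, set 0) → VC-HIT  vc=[28, 24, 16, 20, 8]
13: 0x5f (blk 5, set 1) → MISS  vc=[28, 24, 16, 20, 8, 13]
14: 0x98 (blk 9, set 1) → MISS  vc=[24, 16, 20, 8, 13, 5]
15: 0x5e (blk 5, set 1) → VC-HIT  vc=[24, 16, 20, 8, 13, 9]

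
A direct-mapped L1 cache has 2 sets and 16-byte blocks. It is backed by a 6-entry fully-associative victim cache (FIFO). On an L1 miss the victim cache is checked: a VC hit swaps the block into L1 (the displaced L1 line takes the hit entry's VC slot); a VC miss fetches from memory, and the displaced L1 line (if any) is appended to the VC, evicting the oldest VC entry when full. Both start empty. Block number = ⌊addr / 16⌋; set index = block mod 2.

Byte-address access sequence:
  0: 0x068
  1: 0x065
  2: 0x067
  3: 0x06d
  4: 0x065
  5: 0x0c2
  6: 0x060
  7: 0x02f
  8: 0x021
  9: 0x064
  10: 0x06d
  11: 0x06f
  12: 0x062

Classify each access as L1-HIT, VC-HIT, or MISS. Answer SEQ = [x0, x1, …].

  [0] addr=0x68 blk=6 s=0: MISS | VC []
  [1] addr=0x65 blk=6 s=0: L1-HIT | VC []
  [2] addr=0x67 blk=6 s=0: L1-HIT | VC []
  [3] addr=0x6d blk=6 s=0: L1-HIT | VC []
  [4] addr=0x65 blk=6 s=0: L1-HIT | VC []
  [5] addr=0xc2 blk=12 s=0: MISS | VC [6]
  [6] addr=0x60 blk=6 s=0: VC-HIT | VC [12]
  [7] addr=0x2f blk=2 s=0: MISS | VC [12, 6]
  [8] addr=0x21 blk=2 s=0: L1-HIT | VC [12, 6]
  [9] addr=0x64 blk=6 s=0: VC-HIT | VC [12, 2]
  [10] addr=0x6d blk=6 s=0: L1-HIT | VC [12, 2]
  [11] addr=0x6f blk=6 s=0: L1-HIT | VC [12, 2]
  [12] addr=0x62 blk=6 s=0: L1-HIT | VC [12, 2]

SEQ = [MISS, L1-HIT, L1-HIT, L1-HIT, L1-HIT, MISS, VC-HIT, MISS, L1-HIT, VC-HIT, L1-HIT, L1-HIT, L1-HIT]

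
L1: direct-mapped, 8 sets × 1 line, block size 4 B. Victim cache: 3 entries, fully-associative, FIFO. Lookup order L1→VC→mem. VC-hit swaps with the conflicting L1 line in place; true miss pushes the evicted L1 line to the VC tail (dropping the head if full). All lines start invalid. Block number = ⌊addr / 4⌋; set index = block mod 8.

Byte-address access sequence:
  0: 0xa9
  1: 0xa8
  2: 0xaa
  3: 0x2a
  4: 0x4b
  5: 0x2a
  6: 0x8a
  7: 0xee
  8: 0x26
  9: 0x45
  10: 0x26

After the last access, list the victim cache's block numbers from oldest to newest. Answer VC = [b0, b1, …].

VC = [18, 10, 17]

  [0] addr=0xa9 blk=42 s=2: MISS | VC []
  [1] addr=0xa8 blk=42 s=2: L1-HIT | VC []
  [2] addr=0xaa blk=42 s=2: L1-HIT | VC []
  [3] addr=0x2a blk=10 s=2: MISS | VC [42]
  [4] addr=0x4b blk=18 s=2: MISS | VC [42, 10]
  [5] addr=0x2a blk=10 s=2: VC-HIT | VC [42, 18]
  [6] addr=0x8a blk=34 s=2: MISS | VC [42, 18, 10]
  [7] addr=0xee blk=59 s=3: MISS | VC [42, 18, 10]
  [8] addr=0x26 blk=9 s=1: MISS | VC [42, 18, 10]
  [9] addr=0x45 blk=17 s=1: MISS | VC [18, 10, 9]
  [10] addr=0x26 blk=9 s=1: VC-HIT | VC [18, 10, 17]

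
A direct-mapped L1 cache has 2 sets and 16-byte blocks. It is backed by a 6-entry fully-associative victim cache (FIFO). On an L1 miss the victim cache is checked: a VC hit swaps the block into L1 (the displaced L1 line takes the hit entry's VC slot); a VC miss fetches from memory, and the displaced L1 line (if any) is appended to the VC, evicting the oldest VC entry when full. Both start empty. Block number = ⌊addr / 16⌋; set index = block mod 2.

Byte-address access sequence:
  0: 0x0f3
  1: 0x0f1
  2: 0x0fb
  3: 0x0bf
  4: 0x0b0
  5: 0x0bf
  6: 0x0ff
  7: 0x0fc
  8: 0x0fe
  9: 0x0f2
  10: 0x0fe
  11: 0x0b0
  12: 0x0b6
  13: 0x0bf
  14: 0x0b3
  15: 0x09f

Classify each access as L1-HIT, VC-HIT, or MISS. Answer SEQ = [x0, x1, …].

  [0] addr=0xf3 blk=15 s=1: MISS | VC []
  [1] addr=0xf1 blk=15 s=1: L1-HIT | VC []
  [2] addr=0xfb blk=15 s=1: L1-HIT | VC []
  [3] addr=0xbf blk=11 s=1: MISS | VC [15]
  [4] addr=0xb0 blk=11 s=1: L1-HIT | VC [15]
  [5] addr=0xbf blk=11 s=1: L1-HIT | VC [15]
  [6] addr=0xff blk=15 s=1: VC-HIT | VC [11]
  [7] addr=0xfc blk=15 s=1: L1-HIT | VC [11]
  [8] addr=0xfe blk=15 s=1: L1-HIT | VC [11]
  [9] addr=0xf2 blk=15 s=1: L1-HIT | VC [11]
  [10] addr=0xfe blk=15 s=1: L1-HIT | VC [11]
  [11] addr=0xb0 blk=11 s=1: VC-HIT | VC [15]
  [12] addr=0xb6 blk=11 s=1: L1-HIT | VC [15]
  [13] addr=0xbf blk=11 s=1: L1-HIT | VC [15]
  [14] addr=0xb3 blk=11 s=1: L1-HIT | VC [15]
  [15] addr=0x9f blk=9 s=1: MISS | VC [15, 11]

SEQ = [MISS, L1-HIT, L1-HIT, MISS, L1-HIT, L1-HIT, VC-HIT, L1-HIT, L1-HIT, L1-HIT, L1-HIT, VC-HIT, L1-HIT, L1-HIT, L1-HIT, MISS]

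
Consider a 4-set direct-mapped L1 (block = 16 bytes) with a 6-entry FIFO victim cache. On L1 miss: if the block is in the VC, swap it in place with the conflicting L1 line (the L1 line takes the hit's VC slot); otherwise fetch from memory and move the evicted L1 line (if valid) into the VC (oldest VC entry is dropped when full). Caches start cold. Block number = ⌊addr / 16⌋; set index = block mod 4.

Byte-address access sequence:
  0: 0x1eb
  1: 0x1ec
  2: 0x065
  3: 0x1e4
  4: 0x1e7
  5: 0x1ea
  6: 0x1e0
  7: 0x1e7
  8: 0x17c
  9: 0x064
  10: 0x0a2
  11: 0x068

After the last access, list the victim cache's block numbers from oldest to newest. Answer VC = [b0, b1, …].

VC = [30, 10]

#0 0x1eb→b30/s2 MISS; vc=[]
#1 0x1ec→b30/s2 L1-HIT; vc=[]
#2 0x65→b6/s2 MISS; vc=[30]
#3 0x1e4→b30/s2 VC-HIT; vc=[6]
#4 0x1e7→b30/s2 L1-HIT; vc=[6]
#5 0x1ea→b30/s2 L1-HIT; vc=[6]
#6 0x1e0→b30/s2 L1-HIT; vc=[6]
#7 0x1e7→b30/s2 L1-HIT; vc=[6]
#8 0x17c→b23/s3 MISS; vc=[6]
#9 0x64→b6/s2 VC-HIT; vc=[30]
#10 0xa2→b10/s2 MISS; vc=[30,6]
#11 0x68→b6/s2 VC-HIT; vc=[30,10]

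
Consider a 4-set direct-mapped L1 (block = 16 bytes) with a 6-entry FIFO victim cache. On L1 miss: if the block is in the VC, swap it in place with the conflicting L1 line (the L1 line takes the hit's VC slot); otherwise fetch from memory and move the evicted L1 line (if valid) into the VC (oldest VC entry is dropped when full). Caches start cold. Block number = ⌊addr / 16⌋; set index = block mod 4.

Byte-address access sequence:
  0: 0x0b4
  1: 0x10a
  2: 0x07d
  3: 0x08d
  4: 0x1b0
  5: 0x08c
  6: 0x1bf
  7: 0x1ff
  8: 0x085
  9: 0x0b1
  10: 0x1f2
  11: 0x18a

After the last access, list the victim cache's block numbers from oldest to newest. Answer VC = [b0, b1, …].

VC = [11, 16, 7, 27, 8]

  [0] addr=0xb4 blk=11 s=3: MISS | VC []
  [1] addr=0x10a blk=16 s=0: MISS | VC []
  [2] addr=0x7d blk=7 s=3: MISS | VC [11]
  [3] addr=0x8d blk=8 s=0: MISS | VC [11, 16]
  [4] addr=0x1b0 blk=27 s=3: MISS | VC [11, 16, 7]
  [5] addr=0x8c blk=8 s=0: L1-HIT | VC [11, 16, 7]
  [6] addr=0x1bf blk=27 s=3: L1-HIT | VC [11, 16, 7]
  [7] addr=0x1ff blk=31 s=3: MISS | VC [11, 16, 7, 27]
  [8] addr=0x85 blk=8 s=0: L1-HIT | VC [11, 16, 7, 27]
  [9] addr=0xb1 blk=11 s=3: VC-HIT | VC [31, 16, 7, 27]
  [10] addr=0x1f2 blk=31 s=3: VC-HIT | VC [11, 16, 7, 27]
  [11] addr=0x18a blk=24 s=0: MISS | VC [11, 16, 7, 27, 8]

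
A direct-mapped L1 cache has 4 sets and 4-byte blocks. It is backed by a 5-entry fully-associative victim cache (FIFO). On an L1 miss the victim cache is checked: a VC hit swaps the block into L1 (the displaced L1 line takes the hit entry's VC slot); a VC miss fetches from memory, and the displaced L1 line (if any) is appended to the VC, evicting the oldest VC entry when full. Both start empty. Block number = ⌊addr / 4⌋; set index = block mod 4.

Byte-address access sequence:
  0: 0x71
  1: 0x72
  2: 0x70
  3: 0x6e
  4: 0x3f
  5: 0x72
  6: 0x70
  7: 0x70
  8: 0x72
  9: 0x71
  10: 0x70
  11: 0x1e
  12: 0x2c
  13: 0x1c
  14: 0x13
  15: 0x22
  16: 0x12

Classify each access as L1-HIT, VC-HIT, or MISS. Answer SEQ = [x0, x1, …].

SEQ = [MISS, L1-HIT, L1-HIT, MISS, MISS, L1-HIT, L1-HIT, L1-HIT, L1-HIT, L1-HIT, L1-HIT, MISS, MISS, VC-HIT, MISS, MISS, VC-HIT]

0: 0x71 (blk 28, set 0) → MISS  vc=[]
1: 0x72 (blk 28, set 0) → L1-HIT  vc=[]
2: 0x70 (blk 28, set 0) → L1-HIT  vc=[]
3: 0x6e (blk 27, set 3) → MISS  vc=[]
4: 0x3f (blk 15, set 3) → MISS  vc=[27]
5: 0x72 (blk 28, set 0) → L1-HIT  vc=[27]
6: 0x70 (blk 28, set 0) → L1-HIT  vc=[27]
7: 0x70 (blk 28, set 0) → L1-HIT  vc=[27]
8: 0x72 (blk 28, set 0) → L1-HIT  vc=[27]
9: 0x71 (blk 28, set 0) → L1-HIT  vc=[27]
10: 0x70 (blk 28, set 0) → L1-HIT  vc=[27]
11: 0x1e (blk 7, set 3) → MISS  vc=[27, 15]
12: 0x2c (blk 11, set 3) → MISS  vc=[27, 15, 7]
13: 0x1c (blk 7, set 3) → VC-HIT  vc=[27, 15, 11]
14: 0x13 (blk 4, set 0) → MISS  vc=[27, 15, 11, 28]
15: 0x22 (blk 8, set 0) → MISS  vc=[27, 15, 11, 28, 4]
16: 0x12 (blk 4, set 0) → VC-HIT  vc=[27, 15, 11, 28, 8]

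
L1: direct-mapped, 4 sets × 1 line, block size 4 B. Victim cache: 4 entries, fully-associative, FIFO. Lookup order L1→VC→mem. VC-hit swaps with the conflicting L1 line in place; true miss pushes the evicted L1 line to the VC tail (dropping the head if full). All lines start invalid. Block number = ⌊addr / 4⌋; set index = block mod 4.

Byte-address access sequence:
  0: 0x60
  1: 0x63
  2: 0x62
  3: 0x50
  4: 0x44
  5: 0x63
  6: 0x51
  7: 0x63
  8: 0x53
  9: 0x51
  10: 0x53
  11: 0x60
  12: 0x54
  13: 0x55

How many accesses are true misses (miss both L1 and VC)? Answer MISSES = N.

MISSES = 4

0: 0x60 (blk 24, set 0) → MISS  vc=[]
1: 0x63 (blk 24, set 0) → L1-HIT  vc=[]
2: 0x62 (blk 24, set 0) → L1-HIT  vc=[]
3: 0x50 (blk 20, set 0) → MISS  vc=[24]
4: 0x44 (blk 17, set 1) → MISS  vc=[24]
5: 0x63 (blk 24, set 0) → VC-HIT  vc=[20]
6: 0x51 (blk 20, set 0) → VC-HIT  vc=[24]
7: 0x63 (blk 24, set 0) → VC-HIT  vc=[20]
8: 0x53 (blk 20, set 0) → VC-HIT  vc=[24]
9: 0x51 (blk 20, set 0) → L1-HIT  vc=[24]
10: 0x53 (blk 20, set 0) → L1-HIT  vc=[24]
11: 0x60 (blk 24, set 0) → VC-HIT  vc=[20]
12: 0x54 (blk 21, set 1) → MISS  vc=[20, 17]
13: 0x55 (blk 21, set 1) → L1-HIT  vc=[20, 17]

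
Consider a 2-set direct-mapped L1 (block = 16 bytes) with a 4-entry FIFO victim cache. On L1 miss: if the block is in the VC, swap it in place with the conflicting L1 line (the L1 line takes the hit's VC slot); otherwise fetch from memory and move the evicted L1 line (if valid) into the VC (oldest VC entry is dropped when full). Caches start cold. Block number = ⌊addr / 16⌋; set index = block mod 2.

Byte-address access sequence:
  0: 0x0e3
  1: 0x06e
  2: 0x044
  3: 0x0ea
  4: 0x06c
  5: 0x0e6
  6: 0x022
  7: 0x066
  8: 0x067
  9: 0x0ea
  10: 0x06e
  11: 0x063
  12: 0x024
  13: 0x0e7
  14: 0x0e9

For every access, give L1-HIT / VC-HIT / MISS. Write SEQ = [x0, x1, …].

SEQ = [MISS, MISS, MISS, VC-HIT, VC-HIT, VC-HIT, MISS, VC-HIT, L1-HIT, VC-HIT, VC-HIT, L1-HIT, VC-HIT, VC-HIT, L1-HIT]

0: 0xe3 (blk 14, set 0) → MISS  vc=[]
1: 0x6e (blk 6, set 0) → MISS  vc=[14]
2: 0x44 (blk 4, set 0) → MISS  vc=[14, 6]
3: 0xea (blk 14, set 0) → VC-HIT  vc=[4, 6]
4: 0x6c (blk 6, set 0) → VC-HIT  vc=[4, 14]
5: 0xe6 (blk 14, set 0) → VC-HIT  vc=[4, 6]
6: 0x22 (blk 2, set 0) → MISS  vc=[4, 6, 14]
7: 0x66 (blk 6, set 0) → VC-HIT  vc=[4, 2, 14]
8: 0x67 (blk 6, set 0) → L1-HIT  vc=[4, 2, 14]
9: 0xea (blk 14, set 0) → VC-HIT  vc=[4, 2, 6]
10: 0x6e (blk 6, set 0) → VC-HIT  vc=[4, 2, 14]
11: 0x63 (blk 6, set 0) → L1-HIT  vc=[4, 2, 14]
12: 0x24 (blk 2, set 0) → VC-HIT  vc=[4, 6, 14]
13: 0xe7 (blk 14, set 0) → VC-HIT  vc=[4, 6, 2]
14: 0xe9 (blk 14, set 0) → L1-HIT  vc=[4, 6, 2]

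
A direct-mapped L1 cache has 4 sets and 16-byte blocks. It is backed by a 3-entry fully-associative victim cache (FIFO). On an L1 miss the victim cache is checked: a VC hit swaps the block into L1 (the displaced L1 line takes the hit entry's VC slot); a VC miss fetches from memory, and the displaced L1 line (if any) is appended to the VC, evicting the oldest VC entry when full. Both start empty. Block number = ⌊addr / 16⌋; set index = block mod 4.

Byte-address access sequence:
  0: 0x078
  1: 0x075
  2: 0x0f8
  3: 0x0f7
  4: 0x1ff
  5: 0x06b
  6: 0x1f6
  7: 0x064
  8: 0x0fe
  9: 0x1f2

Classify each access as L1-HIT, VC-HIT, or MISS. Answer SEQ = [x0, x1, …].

0: 0x78 (blk 7, set 3) → MISS  vc=[]
1: 0x75 (blk 7, set 3) → L1-HIT  vc=[]
2: 0xf8 (blk 15, set 3) → MISS  vc=[7]
3: 0xf7 (blk 15, set 3) → L1-HIT  vc=[7]
4: 0x1ff (blk 31, set 3) → MISS  vc=[7, 15]
5: 0x6b (blk 6, set 2) → MISS  vc=[7, 15]
6: 0x1f6 (blk 31, set 3) → L1-HIT  vc=[7, 15]
7: 0x64 (blk 6, set 2) → L1-HIT  vc=[7, 15]
8: 0xfe (blk 15, set 3) → VC-HIT  vc=[7, 31]
9: 0x1f2 (blk 31, set 3) → VC-HIT  vc=[7, 15]

SEQ = [MISS, L1-HIT, MISS, L1-HIT, MISS, MISS, L1-HIT, L1-HIT, VC-HIT, VC-HIT]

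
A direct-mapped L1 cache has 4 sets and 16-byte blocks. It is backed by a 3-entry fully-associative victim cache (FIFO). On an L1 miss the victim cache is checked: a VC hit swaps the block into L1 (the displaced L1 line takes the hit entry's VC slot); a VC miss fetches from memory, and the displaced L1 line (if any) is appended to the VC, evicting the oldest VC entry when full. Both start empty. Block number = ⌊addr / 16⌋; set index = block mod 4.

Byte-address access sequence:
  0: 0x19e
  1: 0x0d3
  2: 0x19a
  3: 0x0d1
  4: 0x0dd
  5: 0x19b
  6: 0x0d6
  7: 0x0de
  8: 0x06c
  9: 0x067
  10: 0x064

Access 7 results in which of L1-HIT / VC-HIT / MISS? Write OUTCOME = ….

  [0] addr=0x19e blk=25 s=1: MISS | VC []
  [1] addr=0xd3 blk=13 s=1: MISS | VC [25]
  [2] addr=0x19a blk=25 s=1: VC-HIT | VC [13]
  [3] addr=0xd1 blk=13 s=1: VC-HIT | VC [25]
  [4] addr=0xdd blk=13 s=1: L1-HIT | VC [25]
  [5] addr=0x19b blk=25 s=1: VC-HIT | VC [13]
  [6] addr=0xd6 blk=13 s=1: VC-HIT | VC [25]
  [7] addr=0xde blk=13 s=1: L1-HIT | VC [25]
  [8] addr=0x6c blk=6 s=2: MISS | VC [25]
  [9] addr=0x67 blk=6 s=2: L1-HIT | VC [25]
  [10] addr=0x64 blk=6 s=2: L1-HIT | VC [25]

OUTCOME = L1-HIT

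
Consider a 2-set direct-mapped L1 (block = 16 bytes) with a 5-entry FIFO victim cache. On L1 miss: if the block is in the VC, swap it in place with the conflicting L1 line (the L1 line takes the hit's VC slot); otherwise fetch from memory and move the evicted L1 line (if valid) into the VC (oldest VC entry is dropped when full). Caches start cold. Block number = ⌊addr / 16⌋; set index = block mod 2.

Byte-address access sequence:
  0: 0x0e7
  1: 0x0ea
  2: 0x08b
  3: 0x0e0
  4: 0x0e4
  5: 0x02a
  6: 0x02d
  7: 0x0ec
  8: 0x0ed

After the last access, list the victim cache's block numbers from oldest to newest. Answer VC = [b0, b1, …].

0: 0xe7 (blk 14, set 0) → MISS  vc=[]
1: 0xea (blk 14, set 0) → L1-HIT  vc=[]
2: 0x8b (blk 8, set 0) → MISS  vc=[14]
3: 0xe0 (blk 14, set 0) → VC-HIT  vc=[8]
4: 0xe4 (blk 14, set 0) → L1-HIT  vc=[8]
5: 0x2a (blk 2, set 0) → MISS  vc=[8, 14]
6: 0x2d (blk 2, set 0) → L1-HIT  vc=[8, 14]
7: 0xec (blk 14, set 0) → VC-HIT  vc=[8, 2]
8: 0xed (blk 14, set 0) → L1-HIT  vc=[8, 2]

VC = [8, 2]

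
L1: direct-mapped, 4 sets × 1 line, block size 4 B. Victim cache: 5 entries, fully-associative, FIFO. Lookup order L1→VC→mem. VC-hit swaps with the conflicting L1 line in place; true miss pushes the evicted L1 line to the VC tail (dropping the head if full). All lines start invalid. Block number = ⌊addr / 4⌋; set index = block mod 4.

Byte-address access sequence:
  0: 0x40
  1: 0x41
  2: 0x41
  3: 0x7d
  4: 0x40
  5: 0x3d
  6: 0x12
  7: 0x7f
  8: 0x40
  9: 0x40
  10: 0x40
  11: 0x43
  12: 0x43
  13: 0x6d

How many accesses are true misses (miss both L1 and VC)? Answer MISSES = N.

MISSES = 5

#0 0x40→b16/s0 MISS; vc=[]
#1 0x41→b16/s0 L1-HIT; vc=[]
#2 0x41→b16/s0 L1-HIT; vc=[]
#3 0x7d→b31/s3 MISS; vc=[]
#4 0x40→b16/s0 L1-HIT; vc=[]
#5 0x3d→b15/s3 MISS; vc=[31]
#6 0x12→b4/s0 MISS; vc=[31,16]
#7 0x7f→b31/s3 VC-HIT; vc=[15,16]
#8 0x40→b16/s0 VC-HIT; vc=[15,4]
#9 0x40→b16/s0 L1-HIT; vc=[15,4]
#10 0x40→b16/s0 L1-HIT; vc=[15,4]
#11 0x43→b16/s0 L1-HIT; vc=[15,4]
#12 0x43→b16/s0 L1-HIT; vc=[15,4]
#13 0x6d→b27/s3 MISS; vc=[15,4,31]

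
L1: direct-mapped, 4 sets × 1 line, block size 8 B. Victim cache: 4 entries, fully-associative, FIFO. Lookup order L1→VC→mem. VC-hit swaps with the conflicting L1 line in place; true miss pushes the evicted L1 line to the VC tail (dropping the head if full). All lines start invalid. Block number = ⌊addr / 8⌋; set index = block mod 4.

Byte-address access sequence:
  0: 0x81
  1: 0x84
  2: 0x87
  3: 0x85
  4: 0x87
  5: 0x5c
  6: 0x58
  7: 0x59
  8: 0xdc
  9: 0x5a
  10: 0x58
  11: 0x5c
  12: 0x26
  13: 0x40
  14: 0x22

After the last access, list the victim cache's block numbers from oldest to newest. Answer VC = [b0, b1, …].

#0 0x81→b16/s0 MISS; vc=[]
#1 0x84→b16/s0 L1-HIT; vc=[]
#2 0x87→b16/s0 L1-HIT; vc=[]
#3 0x85→b16/s0 L1-HIT; vc=[]
#4 0x87→b16/s0 L1-HIT; vc=[]
#5 0x5c→b11/s3 MISS; vc=[]
#6 0x58→b11/s3 L1-HIT; vc=[]
#7 0x59→b11/s3 L1-HIT; vc=[]
#8 0xdc→b27/s3 MISS; vc=[11]
#9 0x5a→b11/s3 VC-HIT; vc=[27]
#10 0x58→b11/s3 L1-HIT; vc=[27]
#11 0x5c→b11/s3 L1-HIT; vc=[27]
#12 0x26→b4/s0 MISS; vc=[27,16]
#13 0x40→b8/s0 MISS; vc=[27,16,4]
#14 0x22→b4/s0 VC-HIT; vc=[27,16,8]

VC = [27, 16, 8]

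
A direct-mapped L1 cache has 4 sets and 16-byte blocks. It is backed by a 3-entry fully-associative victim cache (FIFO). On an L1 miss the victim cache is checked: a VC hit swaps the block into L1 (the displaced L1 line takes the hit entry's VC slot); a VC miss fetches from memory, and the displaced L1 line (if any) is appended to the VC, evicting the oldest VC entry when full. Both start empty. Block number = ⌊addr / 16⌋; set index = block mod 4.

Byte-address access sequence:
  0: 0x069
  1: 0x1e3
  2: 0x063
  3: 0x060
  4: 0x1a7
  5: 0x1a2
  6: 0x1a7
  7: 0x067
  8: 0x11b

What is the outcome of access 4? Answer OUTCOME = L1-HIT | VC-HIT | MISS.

0: 0x69 (blk 6, set 2) → MISS  vc=[]
1: 0x1e3 (blk 30, set 2) → MISS  vc=[6]
2: 0x63 (blk 6, set 2) → VC-HIT  vc=[30]
3: 0x60 (blk 6, set 2) → L1-HIT  vc=[30]
4: 0x1a7 (blk 26, set 2) → MISS  vc=[30, 6]
5: 0x1a2 (blk 26, set 2) → L1-HIT  vc=[30, 6]
6: 0x1a7 (blk 26, set 2) → L1-HIT  vc=[30, 6]
7: 0x67 (blk 6, set 2) → VC-HIT  vc=[30, 26]
8: 0x11b (blk 17, set 1) → MISS  vc=[30, 26]

OUTCOME = MISS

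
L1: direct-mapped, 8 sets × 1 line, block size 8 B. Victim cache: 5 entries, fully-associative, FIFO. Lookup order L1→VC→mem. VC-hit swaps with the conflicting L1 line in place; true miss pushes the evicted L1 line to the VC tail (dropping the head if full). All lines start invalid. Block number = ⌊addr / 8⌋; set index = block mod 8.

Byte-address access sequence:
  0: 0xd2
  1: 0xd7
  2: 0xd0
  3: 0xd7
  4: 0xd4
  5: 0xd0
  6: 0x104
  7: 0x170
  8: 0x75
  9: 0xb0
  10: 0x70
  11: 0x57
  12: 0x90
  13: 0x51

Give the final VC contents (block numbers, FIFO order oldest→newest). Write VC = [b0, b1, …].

VC = [46, 22, 26, 18]

0: 0xd2 (blk 26, set 2) → MISS  vc=[]
1: 0xd7 (blk 26, set 2) → L1-HIT  vc=[]
2: 0xd0 (blk 26, set 2) → L1-HIT  vc=[]
3: 0xd7 (blk 26, set 2) → L1-HIT  vc=[]
4: 0xd4 (blk 26, set 2) → L1-HIT  vc=[]
5: 0xd0 (blk 26, set 2) → L1-HIT  vc=[]
6: 0x104 (blk 32, set 0) → MISS  vc=[]
7: 0x170 (blk 46, set 6) → MISS  vc=[]
8: 0x75 (blk 14, set 6) → MISS  vc=[46]
9: 0xb0 (blk 22, set 6) → MISS  vc=[46, 14]
10: 0x70 (blk 14, set 6) → VC-HIT  vc=[46, 22]
11: 0x57 (blk 10, set 2) → MISS  vc=[46, 22, 26]
12: 0x90 (blk 18, set 2) → MISS  vc=[46, 22, 26, 10]
13: 0x51 (blk 10, set 2) → VC-HIT  vc=[46, 22, 26, 18]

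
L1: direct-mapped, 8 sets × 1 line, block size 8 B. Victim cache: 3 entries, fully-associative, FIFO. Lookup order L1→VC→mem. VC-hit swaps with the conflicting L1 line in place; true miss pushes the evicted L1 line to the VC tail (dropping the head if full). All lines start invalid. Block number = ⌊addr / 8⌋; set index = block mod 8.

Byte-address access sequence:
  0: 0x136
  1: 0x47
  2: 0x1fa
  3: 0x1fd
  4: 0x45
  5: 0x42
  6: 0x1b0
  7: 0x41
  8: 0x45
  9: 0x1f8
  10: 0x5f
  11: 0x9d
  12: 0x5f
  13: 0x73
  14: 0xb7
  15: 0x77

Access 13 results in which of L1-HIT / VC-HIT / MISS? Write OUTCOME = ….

#0 0x136→b38/s6 MISS; vc=[]
#1 0x47→b8/s0 MISS; vc=[]
#2 0x1fa→b63/s7 MISS; vc=[]
#3 0x1fd→b63/s7 L1-HIT; vc=[]
#4 0x45→b8/s0 L1-HIT; vc=[]
#5 0x42→b8/s0 L1-HIT; vc=[]
#6 0x1b0→b54/s6 MISS; vc=[38]
#7 0x41→b8/s0 L1-HIT; vc=[38]
#8 0x45→b8/s0 L1-HIT; vc=[38]
#9 0x1f8→b63/s7 L1-HIT; vc=[38]
#10 0x5f→b11/s3 MISS; vc=[38]
#11 0x9d→b19/s3 MISS; vc=[38,11]
#12 0x5f→b11/s3 VC-HIT; vc=[38,19]
#13 0x73→b14/s6 MISS; vc=[38,19,54]
#14 0xb7→b22/s6 MISS; vc=[19,54,14]
#15 0x77→b14/s6 VC-HIT; vc=[19,54,22]

OUTCOME = MISS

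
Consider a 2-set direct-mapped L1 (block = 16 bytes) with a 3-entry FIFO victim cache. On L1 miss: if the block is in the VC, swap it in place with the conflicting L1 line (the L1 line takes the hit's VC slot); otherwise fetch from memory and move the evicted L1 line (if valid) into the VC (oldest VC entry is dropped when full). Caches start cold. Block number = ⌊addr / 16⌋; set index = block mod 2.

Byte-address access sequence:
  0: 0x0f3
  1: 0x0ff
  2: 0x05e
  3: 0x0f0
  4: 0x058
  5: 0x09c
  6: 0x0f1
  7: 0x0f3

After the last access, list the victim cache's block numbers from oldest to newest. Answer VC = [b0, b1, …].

VC = [9, 5]

  [0] addr=0xf3 blk=15 s=1: MISS | VC []
  [1] addr=0xff blk=15 s=1: L1-HIT | VC []
  [2] addr=0x5e blk=5 s=1: MISS | VC [15]
  [3] addr=0xf0 blk=15 s=1: VC-HIT | VC [5]
  [4] addr=0x58 blk=5 s=1: VC-HIT | VC [15]
  [5] addr=0x9c blk=9 s=1: MISS | VC [15, 5]
  [6] addr=0xf1 blk=15 s=1: VC-HIT | VC [9, 5]
  [7] addr=0xf3 blk=15 s=1: L1-HIT | VC [9, 5]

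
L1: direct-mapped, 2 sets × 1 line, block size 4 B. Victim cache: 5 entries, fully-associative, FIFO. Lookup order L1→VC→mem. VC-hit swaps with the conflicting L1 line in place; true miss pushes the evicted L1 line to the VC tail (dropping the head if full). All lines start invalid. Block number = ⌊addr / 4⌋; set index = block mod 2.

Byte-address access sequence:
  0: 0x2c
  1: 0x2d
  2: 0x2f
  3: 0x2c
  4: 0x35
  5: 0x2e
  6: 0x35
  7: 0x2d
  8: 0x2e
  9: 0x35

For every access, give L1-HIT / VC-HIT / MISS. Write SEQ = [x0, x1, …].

SEQ = [MISS, L1-HIT, L1-HIT, L1-HIT, MISS, VC-HIT, VC-HIT, VC-HIT, L1-HIT, VC-HIT]

0: 0x2c (blk 11, set 1) → MISS  vc=[]
1: 0x2d (blk 11, set 1) → L1-HIT  vc=[]
2: 0x2f (blk 11, set 1) → L1-HIT  vc=[]
3: 0x2c (blk 11, set 1) → L1-HIT  vc=[]
4: 0x35 (blk 13, set 1) → MISS  vc=[11]
5: 0x2e (blk 11, set 1) → VC-HIT  vc=[13]
6: 0x35 (blk 13, set 1) → VC-HIT  vc=[11]
7: 0x2d (blk 11, set 1) → VC-HIT  vc=[13]
8: 0x2e (blk 11, set 1) → L1-HIT  vc=[13]
9: 0x35 (blk 13, set 1) → VC-HIT  vc=[11]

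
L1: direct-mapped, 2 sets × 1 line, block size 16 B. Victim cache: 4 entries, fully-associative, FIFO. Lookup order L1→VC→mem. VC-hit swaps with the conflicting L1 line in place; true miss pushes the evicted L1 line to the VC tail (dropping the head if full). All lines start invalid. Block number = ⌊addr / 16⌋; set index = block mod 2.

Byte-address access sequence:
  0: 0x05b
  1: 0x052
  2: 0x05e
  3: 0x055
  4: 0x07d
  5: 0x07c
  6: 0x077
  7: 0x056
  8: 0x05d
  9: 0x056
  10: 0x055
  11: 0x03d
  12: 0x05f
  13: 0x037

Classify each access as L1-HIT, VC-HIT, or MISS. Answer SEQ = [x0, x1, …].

0: 0x5b (blk 5, set 1) → MISS  vc=[]
1: 0x52 (blk 5, set 1) → L1-HIT  vc=[]
2: 0x5e (blk 5, set 1) → L1-HIT  vc=[]
3: 0x55 (blk 5, set 1) → L1-HIT  vc=[]
4: 0x7d (blk 7, set 1) → MISS  vc=[5]
5: 0x7c (blk 7, set 1) → L1-HIT  vc=[5]
6: 0x77 (blk 7, set 1) → L1-HIT  vc=[5]
7: 0x56 (blk 5, set 1) → VC-HIT  vc=[7]
8: 0x5d (blk 5, set 1) → L1-HIT  vc=[7]
9: 0x56 (blk 5, set 1) → L1-HIT  vc=[7]
10: 0x55 (blk 5, set 1) → L1-HIT  vc=[7]
11: 0x3d (blk 3, set 1) → MISS  vc=[7, 5]
12: 0x5f (blk 5, set 1) → VC-HIT  vc=[7, 3]
13: 0x37 (blk 3, set 1) → VC-HIT  vc=[7, 5]

SEQ = [MISS, L1-HIT, L1-HIT, L1-HIT, MISS, L1-HIT, L1-HIT, VC-HIT, L1-HIT, L1-HIT, L1-HIT, MISS, VC-HIT, VC-HIT]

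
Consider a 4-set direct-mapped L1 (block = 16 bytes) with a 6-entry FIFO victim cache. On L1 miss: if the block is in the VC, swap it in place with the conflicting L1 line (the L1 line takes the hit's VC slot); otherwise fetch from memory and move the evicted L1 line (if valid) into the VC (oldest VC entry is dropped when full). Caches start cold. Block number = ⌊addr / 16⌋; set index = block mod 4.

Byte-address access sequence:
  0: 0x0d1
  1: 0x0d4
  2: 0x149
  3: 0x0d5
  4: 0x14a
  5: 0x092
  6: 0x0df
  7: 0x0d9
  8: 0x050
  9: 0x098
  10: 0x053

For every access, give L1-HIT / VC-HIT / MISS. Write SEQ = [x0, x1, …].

SEQ = [MISS, L1-HIT, MISS, L1-HIT, L1-HIT, MISS, VC-HIT, L1-HIT, MISS, VC-HIT, VC-HIT]

0: 0xd1 (blk 13, set 1) → MISS  vc=[]
1: 0xd4 (blk 13, set 1) → L1-HIT  vc=[]
2: 0x149 (blk 20, set 0) → MISS  vc=[]
3: 0xd5 (blk 13, set 1) → L1-HIT  vc=[]
4: 0x14a (blk 20, set 0) → L1-HIT  vc=[]
5: 0x92 (blk 9, set 1) → MISS  vc=[13]
6: 0xdf (blk 13, set 1) → VC-HIT  vc=[9]
7: 0xd9 (blk 13, set 1) → L1-HIT  vc=[9]
8: 0x50 (blk 5, set 1) → MISS  vc=[9, 13]
9: 0x98 (blk 9, set 1) → VC-HIT  vc=[5, 13]
10: 0x53 (blk 5, set 1) → VC-HIT  vc=[9, 13]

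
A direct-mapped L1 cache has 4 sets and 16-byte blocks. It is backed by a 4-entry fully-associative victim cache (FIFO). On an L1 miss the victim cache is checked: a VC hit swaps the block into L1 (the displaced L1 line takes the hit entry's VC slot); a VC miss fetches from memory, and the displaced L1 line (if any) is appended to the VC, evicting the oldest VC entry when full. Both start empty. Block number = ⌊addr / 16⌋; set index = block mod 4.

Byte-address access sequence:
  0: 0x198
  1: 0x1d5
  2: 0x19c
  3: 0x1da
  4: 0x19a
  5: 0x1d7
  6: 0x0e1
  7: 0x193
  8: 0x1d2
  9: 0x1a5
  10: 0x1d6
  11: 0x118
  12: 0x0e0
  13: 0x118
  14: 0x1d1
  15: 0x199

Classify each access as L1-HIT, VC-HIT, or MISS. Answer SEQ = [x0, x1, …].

SEQ = [MISS, MISS, VC-HIT, VC-HIT, VC-HIT, VC-HIT, MISS, VC-HIT, VC-HIT, MISS, L1-HIT, MISS, VC-HIT, L1-HIT, VC-HIT, VC-HIT]

#0 0x198→b25/s1 MISS; vc=[]
#1 0x1d5→b29/s1 MISS; vc=[25]
#2 0x19c→b25/s1 VC-HIT; vc=[29]
#3 0x1da→b29/s1 VC-HIT; vc=[25]
#4 0x19a→b25/s1 VC-HIT; vc=[29]
#5 0x1d7→b29/s1 VC-HIT; vc=[25]
#6 0xe1→b14/s2 MISS; vc=[25]
#7 0x193→b25/s1 VC-HIT; vc=[29]
#8 0x1d2→b29/s1 VC-HIT; vc=[25]
#9 0x1a5→b26/s2 MISS; vc=[25,14]
#10 0x1d6→b29/s1 L1-HIT; vc=[25,14]
#11 0x118→b17/s1 MISS; vc=[25,14,29]
#12 0xe0→b14/s2 VC-HIT; vc=[25,26,29]
#13 0x118→b17/s1 L1-HIT; vc=[25,26,29]
#14 0x1d1→b29/s1 VC-HIT; vc=[25,26,17]
#15 0x199→b25/s1 VC-HIT; vc=[29,26,17]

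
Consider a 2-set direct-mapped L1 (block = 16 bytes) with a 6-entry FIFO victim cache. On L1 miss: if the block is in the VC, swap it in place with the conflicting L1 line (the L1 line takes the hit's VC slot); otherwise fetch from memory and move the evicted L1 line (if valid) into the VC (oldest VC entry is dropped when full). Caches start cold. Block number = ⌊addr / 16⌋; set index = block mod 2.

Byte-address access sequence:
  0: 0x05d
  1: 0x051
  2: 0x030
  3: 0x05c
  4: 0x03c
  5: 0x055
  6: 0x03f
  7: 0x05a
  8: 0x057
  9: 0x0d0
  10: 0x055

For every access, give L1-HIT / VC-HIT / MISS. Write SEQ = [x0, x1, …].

SEQ = [MISS, L1-HIT, MISS, VC-HIT, VC-HIT, VC-HIT, VC-HIT, VC-HIT, L1-HIT, MISS, VC-HIT]

0: 0x5d (blk 5, set 1) → MISS  vc=[]
1: 0x51 (blk 5, set 1) → L1-HIT  vc=[]
2: 0x30 (blk 3, set 1) → MISS  vc=[5]
3: 0x5c (blk 5, set 1) → VC-HIT  vc=[3]
4: 0x3c (blk 3, set 1) → VC-HIT  vc=[5]
5: 0x55 (blk 5, set 1) → VC-HIT  vc=[3]
6: 0x3f (blk 3, set 1) → VC-HIT  vc=[5]
7: 0x5a (blk 5, set 1) → VC-HIT  vc=[3]
8: 0x57 (blk 5, set 1) → L1-HIT  vc=[3]
9: 0xd0 (blk 13, set 1) → MISS  vc=[3, 5]
10: 0x55 (blk 5, set 1) → VC-HIT  vc=[3, 13]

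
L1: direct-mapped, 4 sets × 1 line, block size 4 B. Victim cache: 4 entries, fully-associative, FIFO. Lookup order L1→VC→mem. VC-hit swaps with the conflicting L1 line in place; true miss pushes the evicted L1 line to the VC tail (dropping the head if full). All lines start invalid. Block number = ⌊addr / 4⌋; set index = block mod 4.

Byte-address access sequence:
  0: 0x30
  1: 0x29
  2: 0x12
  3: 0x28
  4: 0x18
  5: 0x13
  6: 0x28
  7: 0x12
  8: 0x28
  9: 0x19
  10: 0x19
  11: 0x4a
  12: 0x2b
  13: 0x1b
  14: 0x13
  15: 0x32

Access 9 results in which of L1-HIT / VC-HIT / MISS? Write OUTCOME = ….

OUTCOME = VC-HIT

#0 0x30→b12/s0 MISS; vc=[]
#1 0x29→b10/s2 MISS; vc=[]
#2 0x12→b4/s0 MISS; vc=[12]
#3 0x28→b10/s2 L1-HIT; vc=[12]
#4 0x18→b6/s2 MISS; vc=[12,10]
#5 0x13→b4/s0 L1-HIT; vc=[12,10]
#6 0x28→b10/s2 VC-HIT; vc=[12,6]
#7 0x12→b4/s0 L1-HIT; vc=[12,6]
#8 0x28→b10/s2 L1-HIT; vc=[12,6]
#9 0x19→b6/s2 VC-HIT; vc=[12,10]
#10 0x19→b6/s2 L1-HIT; vc=[12,10]
#11 0x4a→b18/s2 MISS; vc=[12,10,6]
#12 0x2b→b10/s2 VC-HIT; vc=[12,18,6]
#13 0x1b→b6/s2 VC-HIT; vc=[12,18,10]
#14 0x13→b4/s0 L1-HIT; vc=[12,18,10]
#15 0x32→b12/s0 VC-HIT; vc=[4,18,10]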